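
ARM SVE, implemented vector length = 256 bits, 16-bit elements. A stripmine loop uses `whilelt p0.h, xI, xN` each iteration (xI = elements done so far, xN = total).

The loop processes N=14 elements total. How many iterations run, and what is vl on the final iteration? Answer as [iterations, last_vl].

[iterations, last_vl] = [1, 14]

register lanes = 256/16 = 16
iterations = ceil(14/16) = 1; final-pass vl = 14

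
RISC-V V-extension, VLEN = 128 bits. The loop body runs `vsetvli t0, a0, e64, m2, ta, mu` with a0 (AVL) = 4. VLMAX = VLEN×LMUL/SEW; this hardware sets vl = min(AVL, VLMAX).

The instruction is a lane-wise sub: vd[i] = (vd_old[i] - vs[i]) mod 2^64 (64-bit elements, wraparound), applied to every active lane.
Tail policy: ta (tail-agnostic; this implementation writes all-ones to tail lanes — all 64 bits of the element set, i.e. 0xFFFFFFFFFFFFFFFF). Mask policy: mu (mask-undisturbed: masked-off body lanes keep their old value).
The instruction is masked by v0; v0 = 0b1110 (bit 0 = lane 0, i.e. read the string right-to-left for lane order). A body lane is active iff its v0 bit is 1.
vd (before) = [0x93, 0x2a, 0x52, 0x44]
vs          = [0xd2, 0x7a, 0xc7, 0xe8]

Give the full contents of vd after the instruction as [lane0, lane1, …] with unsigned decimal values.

vd = [147, 18446744073709551536, 18446744073709551499, 18446744073709551452]

VLMAX = VLEN×LMUL/SEW = 128×2/64 = 4
vl = min(AVL, VLMAX) = min(4, 4) = 4
lane  0: mask-off/keep ⇒ 0x93
lane  1: sub(0x2a,0x7a) ⇒ 0xffffffffffffffb0
lane  2: sub(0x52,0xc7) ⇒ 0xffffffffffffff8b
lane  3: sub(0x44,0xe8) ⇒ 0xffffffffffffff5c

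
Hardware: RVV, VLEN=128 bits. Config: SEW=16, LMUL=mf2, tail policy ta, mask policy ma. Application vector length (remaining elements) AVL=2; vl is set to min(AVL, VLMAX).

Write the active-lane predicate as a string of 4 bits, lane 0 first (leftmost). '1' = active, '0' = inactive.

VLMAX = VLEN×LMUL/SEW = 128×1/2/16 = 4
vl ← min(2, 4) = 2
bits (lane 0 leftmost): 1100

predicate = 1100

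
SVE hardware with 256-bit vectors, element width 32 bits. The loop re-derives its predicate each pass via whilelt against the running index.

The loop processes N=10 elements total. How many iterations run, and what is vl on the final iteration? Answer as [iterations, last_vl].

256-bit reg / 32-bit elem → 8 lanes
10 elements at 8/iter → 2 passes, remainder 2 on the last

[iterations, last_vl] = [2, 2]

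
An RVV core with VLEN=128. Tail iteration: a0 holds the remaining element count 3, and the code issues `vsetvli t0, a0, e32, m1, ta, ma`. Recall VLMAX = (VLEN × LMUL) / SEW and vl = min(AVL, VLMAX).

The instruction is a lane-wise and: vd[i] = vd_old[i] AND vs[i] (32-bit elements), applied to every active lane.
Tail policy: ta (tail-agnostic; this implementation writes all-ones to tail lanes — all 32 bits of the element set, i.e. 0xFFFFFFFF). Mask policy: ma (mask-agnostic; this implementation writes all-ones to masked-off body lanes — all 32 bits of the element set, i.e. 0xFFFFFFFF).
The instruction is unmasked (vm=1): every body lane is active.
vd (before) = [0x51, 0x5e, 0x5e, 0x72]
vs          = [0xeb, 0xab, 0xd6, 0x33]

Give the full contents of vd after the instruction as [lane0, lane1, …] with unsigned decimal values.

lanes per group: 128·1/32 = 4
vl = min(AVL, VLMAX) = min(3, 4) = 3
vd[0] and(0x51,0xeb) -> 0x41
vd[1] and(0x5e,0xab) -> 0x0a
vd[2] and(0x5e,0xd6) -> 0x56
vd[3] tail/ones -> 0xffffffff

vd = [65, 10, 86, 4294967295]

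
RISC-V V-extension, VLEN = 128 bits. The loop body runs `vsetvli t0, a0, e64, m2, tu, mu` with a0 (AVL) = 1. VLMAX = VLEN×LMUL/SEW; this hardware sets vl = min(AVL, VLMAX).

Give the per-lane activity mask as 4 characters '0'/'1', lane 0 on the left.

predicate = 1000

VLMAX = VLEN×LMUL/SEW = 128×2/64 = 4
AVL=1 ≤ VLMAX=4, so vl = 1
bits (lane 0 leftmost): 1000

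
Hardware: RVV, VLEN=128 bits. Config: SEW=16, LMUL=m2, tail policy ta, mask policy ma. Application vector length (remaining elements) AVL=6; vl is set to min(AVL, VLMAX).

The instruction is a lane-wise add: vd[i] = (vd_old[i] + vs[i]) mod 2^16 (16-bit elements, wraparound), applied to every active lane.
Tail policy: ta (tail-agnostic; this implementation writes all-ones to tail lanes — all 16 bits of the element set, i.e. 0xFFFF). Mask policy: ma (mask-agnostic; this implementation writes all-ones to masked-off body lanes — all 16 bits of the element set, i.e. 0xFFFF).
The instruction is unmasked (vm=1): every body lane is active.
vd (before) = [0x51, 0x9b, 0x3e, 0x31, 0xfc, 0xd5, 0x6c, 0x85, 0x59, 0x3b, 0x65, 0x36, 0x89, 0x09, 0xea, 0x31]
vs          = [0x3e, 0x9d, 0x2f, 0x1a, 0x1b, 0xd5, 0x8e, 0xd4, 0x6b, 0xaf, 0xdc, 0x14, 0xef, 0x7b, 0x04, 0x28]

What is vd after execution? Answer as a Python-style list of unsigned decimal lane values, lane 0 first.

vd = [143, 312, 109, 75, 279, 426, 65535, 65535, 65535, 65535, 65535, 65535, 65535, 65535, 65535, 65535]

VLMAX = VLEN×LMUL/SEW = 128×2/16 = 16
vl = min(AVL, VLMAX) = min(6, 16) = 6
vd[0] add(0x51,0x3e) -> 0x8f
vd[1] add(0x9b,0x9d) -> 0x138
vd[2] add(0x3e,0x2f) -> 0x6d
vd[3] add(0x31,0x1a) -> 0x4b
vd[4] add(0xfc,0x1b) -> 0x117
vd[5] add(0xd5,0xd5) -> 0x1aa
vd[6] tail/ones -> 0xffff
vd[7] tail/ones -> 0xffff
vd[8] tail/ones -> 0xffff
vd[9] tail/ones -> 0xffff
vd[10] tail/ones -> 0xffff
vd[11] tail/ones -> 0xffff
vd[12] tail/ones -> 0xffff
vd[13] tail/ones -> 0xffff
vd[14] tail/ones -> 0xffff
vd[15] tail/ones -> 0xffff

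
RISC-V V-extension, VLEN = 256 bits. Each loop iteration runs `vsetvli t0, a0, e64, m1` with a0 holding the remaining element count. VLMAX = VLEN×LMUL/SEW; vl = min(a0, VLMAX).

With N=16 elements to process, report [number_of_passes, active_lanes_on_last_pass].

[iterations, last_vl] = [4, 4]

VLMAX = (256 × 1) / 64 = 4 lanes
16 elements at 4/iter → 4 passes, remainder 4 on the last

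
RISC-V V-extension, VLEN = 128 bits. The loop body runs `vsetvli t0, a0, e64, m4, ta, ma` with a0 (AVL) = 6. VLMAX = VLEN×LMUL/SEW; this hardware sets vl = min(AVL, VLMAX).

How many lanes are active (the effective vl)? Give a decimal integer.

VLMAX = (128 × 4) / 64 = 8 lanes
vl = min(AVL, VLMAX) = min(6, 8) = 6

vl = 6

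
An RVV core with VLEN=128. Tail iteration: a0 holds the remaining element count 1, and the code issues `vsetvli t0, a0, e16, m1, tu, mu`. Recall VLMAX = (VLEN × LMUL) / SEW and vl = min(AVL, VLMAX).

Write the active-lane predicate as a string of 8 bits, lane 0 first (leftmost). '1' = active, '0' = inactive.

predicate = 10000000

VLMAX = VLEN×LMUL/SEW = 128×1/16 = 8
vl = min(AVL, VLMAX) = min(1, 8) = 1
bits (lane 0 leftmost): 10000000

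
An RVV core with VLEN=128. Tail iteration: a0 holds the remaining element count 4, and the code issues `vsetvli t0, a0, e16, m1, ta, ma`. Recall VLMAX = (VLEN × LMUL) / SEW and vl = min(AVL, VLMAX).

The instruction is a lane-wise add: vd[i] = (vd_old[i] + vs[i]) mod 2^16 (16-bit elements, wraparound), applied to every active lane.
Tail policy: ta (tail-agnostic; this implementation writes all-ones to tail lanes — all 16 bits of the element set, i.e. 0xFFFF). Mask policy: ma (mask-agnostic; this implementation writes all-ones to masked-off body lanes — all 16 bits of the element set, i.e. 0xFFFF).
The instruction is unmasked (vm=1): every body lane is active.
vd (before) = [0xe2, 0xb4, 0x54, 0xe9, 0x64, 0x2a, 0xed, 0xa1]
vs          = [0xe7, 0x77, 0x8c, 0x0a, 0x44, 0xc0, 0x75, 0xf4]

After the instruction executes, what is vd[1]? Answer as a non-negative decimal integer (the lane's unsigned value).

lanes per group: 128·1/16 = 8
vl ← min(4, 8) = 4
vd[0] add(0xe2,0xe7) -> 0x1c9
vd[1] add(0xb4,0x77) -> 0x12b
vd[2] add(0x54,0x8c) -> 0xe0
vd[3] add(0xe9,0x0a) -> 0xf3
vd[4] tail/ones -> 0xffff
vd[5] tail/ones -> 0xffff
vd[6] tail/ones -> 0xffff
vd[7] tail/ones -> 0xffff

vd[1] = 299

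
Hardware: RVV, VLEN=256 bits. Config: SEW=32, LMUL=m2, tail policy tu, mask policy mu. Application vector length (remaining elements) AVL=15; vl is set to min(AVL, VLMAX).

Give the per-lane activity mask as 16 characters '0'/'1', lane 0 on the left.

predicate = 1111111111111110

VLMAX = VLEN×LMUL/SEW = 256×2/32 = 16
vl ← min(15, 16) = 15
bits (lane 0 leftmost): 1111111111111110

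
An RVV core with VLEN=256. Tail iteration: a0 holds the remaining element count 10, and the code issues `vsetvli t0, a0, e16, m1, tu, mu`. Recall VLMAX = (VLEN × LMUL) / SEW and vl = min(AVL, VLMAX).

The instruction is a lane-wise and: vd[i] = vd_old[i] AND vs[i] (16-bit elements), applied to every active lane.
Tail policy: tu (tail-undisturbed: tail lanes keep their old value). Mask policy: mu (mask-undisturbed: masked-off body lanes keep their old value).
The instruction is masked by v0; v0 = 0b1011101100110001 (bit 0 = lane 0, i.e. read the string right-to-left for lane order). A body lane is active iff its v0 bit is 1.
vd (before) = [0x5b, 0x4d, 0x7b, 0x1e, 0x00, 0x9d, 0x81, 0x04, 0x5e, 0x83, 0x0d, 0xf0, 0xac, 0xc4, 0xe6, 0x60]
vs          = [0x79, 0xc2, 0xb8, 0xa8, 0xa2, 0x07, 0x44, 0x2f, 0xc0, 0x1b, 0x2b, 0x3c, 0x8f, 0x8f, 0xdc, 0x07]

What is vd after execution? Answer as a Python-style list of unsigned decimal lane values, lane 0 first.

vd = [89, 77, 123, 30, 0, 5, 129, 4, 64, 3, 13, 240, 172, 196, 230, 96]

lanes per group: 256·1/16 = 16
vl = min(AVL, VLMAX) = min(10, 16) = 10
lane  0: and(0x5b,0x79) ⇒ 0x59
lane  1: mask-off/keep ⇒ 0x4d
lane  2: mask-off/keep ⇒ 0x7b
lane  3: mask-off/keep ⇒ 0x1e
lane  4: and(0x00,0xa2) ⇒ 0x00
lane  5: and(0x9d,0x07) ⇒ 0x05
lane  6: mask-off/keep ⇒ 0x81
lane  7: mask-off/keep ⇒ 0x04
lane  8: and(0x5e,0xc0) ⇒ 0x40
lane  9: and(0x83,0x1b) ⇒ 0x03
lane 10: tail/keep ⇒ 0x0d
lane 11: tail/keep ⇒ 0xf0
lane 12: tail/keep ⇒ 0xac
lane 13: tail/keep ⇒ 0xc4
lane 14: tail/keep ⇒ 0xe6
lane 15: tail/keep ⇒ 0x60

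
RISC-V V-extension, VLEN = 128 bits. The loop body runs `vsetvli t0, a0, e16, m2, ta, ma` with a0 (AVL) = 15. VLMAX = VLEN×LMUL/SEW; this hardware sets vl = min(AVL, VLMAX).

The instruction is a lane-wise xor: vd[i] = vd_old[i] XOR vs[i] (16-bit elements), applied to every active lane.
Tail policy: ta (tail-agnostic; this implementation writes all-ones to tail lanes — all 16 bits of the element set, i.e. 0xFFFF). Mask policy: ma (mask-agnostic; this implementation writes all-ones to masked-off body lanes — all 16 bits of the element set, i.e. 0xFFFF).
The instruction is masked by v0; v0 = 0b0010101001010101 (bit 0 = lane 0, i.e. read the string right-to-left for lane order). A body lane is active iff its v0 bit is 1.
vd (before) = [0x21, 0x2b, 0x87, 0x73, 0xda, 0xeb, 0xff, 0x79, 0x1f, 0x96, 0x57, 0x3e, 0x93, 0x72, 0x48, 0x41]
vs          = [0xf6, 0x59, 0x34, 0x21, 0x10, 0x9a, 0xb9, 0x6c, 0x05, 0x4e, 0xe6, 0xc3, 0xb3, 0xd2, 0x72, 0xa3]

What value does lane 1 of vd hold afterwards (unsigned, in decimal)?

vd[1] = 65535

VLMAX = (128 × 2) / 16 = 16 lanes
vl ← min(15, 16) = 15
[0] xor(0x21,0xf6) = 0xd7
[1] mask-off/ones = 0xffff
[2] xor(0x87,0x34) = 0xb3
[3] mask-off/ones = 0xffff
[4] xor(0xda,0x10) = 0xca
[5] mask-off/ones = 0xffff
[6] xor(0xff,0xb9) = 0x46
[7] mask-off/ones = 0xffff
[8] mask-off/ones = 0xffff
[9] xor(0x96,0x4e) = 0xd8
[10] mask-off/ones = 0xffff
[11] xor(0x3e,0xc3) = 0xfd
[12] mask-off/ones = 0xffff
[13] xor(0x72,0xd2) = 0xa0
[14] mask-off/ones = 0xffff
[15] tail/ones = 0xffff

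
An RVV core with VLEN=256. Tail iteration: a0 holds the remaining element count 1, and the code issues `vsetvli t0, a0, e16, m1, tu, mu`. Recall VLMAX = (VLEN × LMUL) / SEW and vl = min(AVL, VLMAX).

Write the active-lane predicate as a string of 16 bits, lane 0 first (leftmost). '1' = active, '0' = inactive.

predicate = 1000000000000000

lanes per group: 256·1/16 = 16
AVL=1 ≤ VLMAX=16, so vl = 1
bits (lane 0 leftmost): 1000000000000000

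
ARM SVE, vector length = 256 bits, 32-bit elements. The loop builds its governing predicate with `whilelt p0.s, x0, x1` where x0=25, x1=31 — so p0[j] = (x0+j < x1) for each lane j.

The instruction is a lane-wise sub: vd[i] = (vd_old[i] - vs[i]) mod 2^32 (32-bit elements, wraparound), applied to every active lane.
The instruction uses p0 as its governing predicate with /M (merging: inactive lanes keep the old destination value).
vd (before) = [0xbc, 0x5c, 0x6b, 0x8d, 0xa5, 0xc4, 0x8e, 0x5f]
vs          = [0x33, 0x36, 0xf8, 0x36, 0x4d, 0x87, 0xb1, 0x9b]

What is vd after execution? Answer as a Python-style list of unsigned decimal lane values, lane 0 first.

vd = [137, 38, 4294967155, 87, 88, 61, 142, 95]

lane count: 256 div 32 = 8
whilelt: lane j active iff 25+j < 31 → j < 6 → 6 active
  i=0: sub(0xbc,0x33) → 137
  i=1: sub(0x5c,0x36) → 38
  i=2: sub(0x6b,0xf8) → 4294967155
  i=3: sub(0x8d,0x36) → 87
  i=4: sub(0xa5,0x4d) → 88
  i=5: sub(0xc4,0x87) → 61
  i=6: tail/keep → 142
  i=7: tail/keep → 95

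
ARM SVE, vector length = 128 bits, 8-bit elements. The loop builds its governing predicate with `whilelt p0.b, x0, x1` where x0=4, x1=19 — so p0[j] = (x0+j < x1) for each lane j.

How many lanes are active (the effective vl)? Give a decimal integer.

lane count: 128 div 8 = 16
p0[j] = (4+j < 19); true for j=0..14 → 15 lanes set

vl = 15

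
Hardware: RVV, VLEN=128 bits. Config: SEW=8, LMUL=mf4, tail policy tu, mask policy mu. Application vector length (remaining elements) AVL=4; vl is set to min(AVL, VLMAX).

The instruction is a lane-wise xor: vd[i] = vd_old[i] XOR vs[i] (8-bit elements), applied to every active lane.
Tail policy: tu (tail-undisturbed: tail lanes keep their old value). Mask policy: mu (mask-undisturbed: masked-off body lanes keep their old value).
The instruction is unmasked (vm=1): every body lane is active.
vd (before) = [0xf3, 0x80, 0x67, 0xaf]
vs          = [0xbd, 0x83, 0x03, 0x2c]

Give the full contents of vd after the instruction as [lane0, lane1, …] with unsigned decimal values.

vd = [78, 3, 100, 131]

VLMAX = (128 × 1/4) / 8 = 4 lanes
vl = min(AVL, VLMAX) = min(4, 4) = 4
lane  0: xor(0xf3,0xbd) ⇒ 0x4e
lane  1: xor(0x80,0x83) ⇒ 0x03
lane  2: xor(0x67,0x03) ⇒ 0x64
lane  3: xor(0xaf,0x2c) ⇒ 0x83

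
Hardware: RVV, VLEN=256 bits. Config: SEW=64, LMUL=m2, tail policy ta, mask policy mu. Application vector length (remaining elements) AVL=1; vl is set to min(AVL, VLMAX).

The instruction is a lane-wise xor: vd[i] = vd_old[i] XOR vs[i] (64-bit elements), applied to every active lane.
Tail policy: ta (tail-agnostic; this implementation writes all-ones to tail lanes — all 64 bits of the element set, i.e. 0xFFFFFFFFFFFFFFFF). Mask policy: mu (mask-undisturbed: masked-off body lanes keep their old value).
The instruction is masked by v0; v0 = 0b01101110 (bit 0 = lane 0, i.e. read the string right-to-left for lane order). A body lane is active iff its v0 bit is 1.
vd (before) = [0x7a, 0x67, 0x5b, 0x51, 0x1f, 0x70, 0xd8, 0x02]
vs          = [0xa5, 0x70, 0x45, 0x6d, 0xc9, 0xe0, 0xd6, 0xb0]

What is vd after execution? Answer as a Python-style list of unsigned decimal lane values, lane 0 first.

vd = [122, 18446744073709551615, 18446744073709551615, 18446744073709551615, 18446744073709551615, 18446744073709551615, 18446744073709551615, 18446744073709551615]

lanes per group: 256·2/64 = 8
AVL=1 ≤ VLMAX=8, so vl = 1
[0] mask-off/keep = 0x7a
[1] tail/ones = 0xffffffffffffffff
[2] tail/ones = 0xffffffffffffffff
[3] tail/ones = 0xffffffffffffffff
[4] tail/ones = 0xffffffffffffffff
[5] tail/ones = 0xffffffffffffffff
[6] tail/ones = 0xffffffffffffffff
[7] tail/ones = 0xffffffffffffffff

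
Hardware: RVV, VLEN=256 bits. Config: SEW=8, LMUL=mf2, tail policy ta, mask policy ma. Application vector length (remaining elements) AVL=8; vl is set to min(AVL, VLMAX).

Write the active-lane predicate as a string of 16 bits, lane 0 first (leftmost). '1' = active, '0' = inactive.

VLMAX = (256 × 1/2) / 8 = 16 lanes
vl = min(AVL, VLMAX) = min(8, 16) = 8
bits (lane 0 leftmost): 1111111100000000

predicate = 1111111100000000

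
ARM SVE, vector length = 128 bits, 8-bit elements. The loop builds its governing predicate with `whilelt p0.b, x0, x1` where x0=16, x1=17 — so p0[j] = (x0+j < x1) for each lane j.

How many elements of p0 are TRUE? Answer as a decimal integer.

lane count: 128 div 8 = 16
whilelt: lane j active iff 16+j < 17 → j < 1 → 1 active

vl = 1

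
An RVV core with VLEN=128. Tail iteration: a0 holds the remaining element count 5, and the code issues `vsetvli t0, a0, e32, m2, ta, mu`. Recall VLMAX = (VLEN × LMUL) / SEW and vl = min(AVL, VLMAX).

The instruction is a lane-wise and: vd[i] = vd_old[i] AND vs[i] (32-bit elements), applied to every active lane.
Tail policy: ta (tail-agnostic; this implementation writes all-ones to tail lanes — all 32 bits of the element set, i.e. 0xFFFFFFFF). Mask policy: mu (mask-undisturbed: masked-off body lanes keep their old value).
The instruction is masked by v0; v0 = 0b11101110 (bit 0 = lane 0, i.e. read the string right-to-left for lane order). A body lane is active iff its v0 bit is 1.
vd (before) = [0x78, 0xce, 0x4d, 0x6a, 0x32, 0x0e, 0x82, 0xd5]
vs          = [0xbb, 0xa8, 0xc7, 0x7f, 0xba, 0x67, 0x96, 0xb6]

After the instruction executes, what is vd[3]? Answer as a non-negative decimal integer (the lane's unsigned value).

lanes per group: 128·2/32 = 8
vl ← min(5, 8) = 5
  i=0: mask-off/keep → 120
  i=1: and(0xce,0xa8) → 136
  i=2: and(0x4d,0xc7) → 69
  i=3: and(0x6a,0x7f) → 106
  i=4: mask-off/keep → 50
  i=5: tail/ones → 4294967295
  i=6: tail/ones → 4294967295
  i=7: tail/ones → 4294967295

vd[3] = 106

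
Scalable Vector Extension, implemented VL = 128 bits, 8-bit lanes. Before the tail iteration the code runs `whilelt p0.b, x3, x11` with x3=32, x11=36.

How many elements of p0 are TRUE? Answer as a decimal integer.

lane count: 128 div 8 = 16
active while 32+j < 36, i.e. j ∈ [0,4) capped at 16 ⇒ 4

vl = 4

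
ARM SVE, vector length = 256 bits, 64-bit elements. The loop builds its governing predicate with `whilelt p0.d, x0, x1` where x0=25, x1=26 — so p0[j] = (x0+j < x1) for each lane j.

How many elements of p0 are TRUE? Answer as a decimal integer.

vl = 1

lane count: 256 div 64 = 4
whilelt: lane j active iff 25+j < 26 → j < 1 → 1 active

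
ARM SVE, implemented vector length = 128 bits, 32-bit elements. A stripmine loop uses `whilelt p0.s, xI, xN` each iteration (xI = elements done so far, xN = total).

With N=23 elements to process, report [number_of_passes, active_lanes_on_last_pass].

[iterations, last_vl] = [6, 3]

lane count: 128 div 32 = 4
N=23: ⌈23/4⌉ = 6 iters; last vl = 23 − 5×4 = 3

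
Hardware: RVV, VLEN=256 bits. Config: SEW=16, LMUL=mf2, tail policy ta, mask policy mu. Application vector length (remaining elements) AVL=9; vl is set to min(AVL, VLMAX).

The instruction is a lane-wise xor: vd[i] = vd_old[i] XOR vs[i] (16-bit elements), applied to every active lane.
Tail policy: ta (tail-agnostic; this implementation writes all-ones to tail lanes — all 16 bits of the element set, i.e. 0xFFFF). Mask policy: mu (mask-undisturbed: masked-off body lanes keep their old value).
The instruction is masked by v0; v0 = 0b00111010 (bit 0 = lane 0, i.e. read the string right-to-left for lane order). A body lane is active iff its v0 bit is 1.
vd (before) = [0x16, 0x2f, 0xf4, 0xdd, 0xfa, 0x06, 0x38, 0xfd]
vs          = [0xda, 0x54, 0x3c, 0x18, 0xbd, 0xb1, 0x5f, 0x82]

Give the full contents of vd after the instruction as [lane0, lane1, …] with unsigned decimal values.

lanes per group: 256·1/2/16 = 8
AVL=9 > VLMAX=8, so vl = 8
[0] mask-off/keep = 0x16
[1] xor(0x2f,0x54) = 0x7b
[2] mask-off/keep = 0xf4
[3] xor(0xdd,0x18) = 0xc5
[4] xor(0xfa,0xbd) = 0x47
[5] xor(0x06,0xb1) = 0xb7
[6] mask-off/keep = 0x38
[7] mask-off/keep = 0xfd

vd = [22, 123, 244, 197, 71, 183, 56, 253]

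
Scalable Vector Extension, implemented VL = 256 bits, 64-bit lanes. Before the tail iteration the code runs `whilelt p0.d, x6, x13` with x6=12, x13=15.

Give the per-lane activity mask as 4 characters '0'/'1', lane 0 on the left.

predicate = 1110

lane count: 256 div 64 = 4
active while 12+j < 15, i.e. j ∈ [0,3) capped at 4 ⇒ 3
bits (lane 0 leftmost): 1110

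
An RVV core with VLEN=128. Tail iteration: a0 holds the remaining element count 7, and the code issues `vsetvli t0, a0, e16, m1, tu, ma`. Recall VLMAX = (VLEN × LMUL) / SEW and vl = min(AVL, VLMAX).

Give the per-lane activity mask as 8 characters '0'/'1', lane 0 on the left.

predicate = 11111110

VLMAX = VLEN×LMUL/SEW = 128×1/16 = 8
AVL=7 ≤ VLMAX=8, so vl = 7
bits (lane 0 leftmost): 11111110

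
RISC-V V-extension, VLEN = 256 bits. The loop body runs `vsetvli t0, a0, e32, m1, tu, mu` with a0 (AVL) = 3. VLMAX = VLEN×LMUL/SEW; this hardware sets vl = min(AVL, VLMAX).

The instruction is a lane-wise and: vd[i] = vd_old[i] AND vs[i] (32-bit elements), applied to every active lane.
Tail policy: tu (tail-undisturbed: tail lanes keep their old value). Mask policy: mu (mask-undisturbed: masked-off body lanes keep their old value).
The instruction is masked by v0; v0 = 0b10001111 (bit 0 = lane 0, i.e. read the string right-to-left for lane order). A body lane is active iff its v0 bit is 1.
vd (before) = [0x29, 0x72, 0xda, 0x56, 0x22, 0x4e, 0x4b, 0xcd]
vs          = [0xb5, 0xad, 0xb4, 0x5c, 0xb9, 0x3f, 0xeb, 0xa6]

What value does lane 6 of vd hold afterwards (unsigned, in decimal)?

VLMAX = VLEN×LMUL/SEW = 256×1/32 = 8
vl = min(AVL, VLMAX) = min(3, 8) = 3
[0] and(0x29,0xb5) = 0x21
[1] and(0x72,0xad) = 0x20
[2] and(0xda,0xb4) = 0x90
[3] tail/keep = 0x56
[4] tail/keep = 0x22
[5] tail/keep = 0x4e
[6] tail/keep = 0x4b
[7] tail/keep = 0xcd

vd[6] = 75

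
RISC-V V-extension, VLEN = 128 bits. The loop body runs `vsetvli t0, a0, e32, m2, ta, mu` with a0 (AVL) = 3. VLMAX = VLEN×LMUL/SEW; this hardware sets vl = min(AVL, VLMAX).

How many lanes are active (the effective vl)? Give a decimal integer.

vl = 3

VLMAX = (128 × 2) / 32 = 8 lanes
vl ← min(3, 8) = 3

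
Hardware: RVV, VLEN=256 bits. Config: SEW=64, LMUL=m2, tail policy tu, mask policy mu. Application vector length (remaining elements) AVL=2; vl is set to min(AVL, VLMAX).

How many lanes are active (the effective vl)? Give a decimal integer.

vl = 2

VLMAX = VLEN×LMUL/SEW = 256×2/64 = 8
AVL=2 ≤ VLMAX=8, so vl = 2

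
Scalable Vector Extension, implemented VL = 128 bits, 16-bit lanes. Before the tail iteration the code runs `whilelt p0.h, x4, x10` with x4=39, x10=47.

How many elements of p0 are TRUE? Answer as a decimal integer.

register lanes = 128/16 = 8
active while 39+j < 47, i.e. j ∈ [0,8) capped at 8 ⇒ 8

vl = 8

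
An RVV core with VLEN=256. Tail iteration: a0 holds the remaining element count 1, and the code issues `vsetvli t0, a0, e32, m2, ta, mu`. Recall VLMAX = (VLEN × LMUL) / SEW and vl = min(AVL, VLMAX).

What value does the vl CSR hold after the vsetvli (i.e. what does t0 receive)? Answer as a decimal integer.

VLMAX = VLEN×LMUL/SEW = 256×2/32 = 16
vl = min(AVL, VLMAX) = min(1, 16) = 1

vl = 1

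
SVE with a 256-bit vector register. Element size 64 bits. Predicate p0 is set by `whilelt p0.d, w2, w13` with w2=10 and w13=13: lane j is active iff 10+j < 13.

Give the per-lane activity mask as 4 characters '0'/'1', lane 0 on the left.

predicate = 1110

256-bit reg / 64-bit elem → 4 lanes
whilelt: lane j active iff 10+j < 13 → j < 3 → 3 active
bits (lane 0 leftmost): 1110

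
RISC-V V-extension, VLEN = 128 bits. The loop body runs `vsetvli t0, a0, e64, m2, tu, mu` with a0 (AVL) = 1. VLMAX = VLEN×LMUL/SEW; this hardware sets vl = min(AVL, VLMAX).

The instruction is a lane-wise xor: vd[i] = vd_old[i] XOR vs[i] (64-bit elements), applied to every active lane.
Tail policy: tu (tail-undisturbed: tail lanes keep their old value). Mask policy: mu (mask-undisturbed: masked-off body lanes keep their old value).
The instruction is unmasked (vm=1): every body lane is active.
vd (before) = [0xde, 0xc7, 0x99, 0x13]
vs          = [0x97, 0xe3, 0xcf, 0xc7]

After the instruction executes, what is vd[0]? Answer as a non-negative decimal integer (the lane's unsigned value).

vd[0] = 73

lanes per group: 128·2/64 = 4
vl ← min(1, 4) = 1
lane  0: xor(0xde,0x97) ⇒ 0x49
lane  1: tail/keep ⇒ 0xc7
lane  2: tail/keep ⇒ 0x99
lane  3: tail/keep ⇒ 0x13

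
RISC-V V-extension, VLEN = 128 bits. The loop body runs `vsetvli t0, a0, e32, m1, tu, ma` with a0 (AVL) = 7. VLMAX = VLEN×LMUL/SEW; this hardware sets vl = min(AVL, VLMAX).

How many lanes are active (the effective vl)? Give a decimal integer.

VLMAX = (128 × 1) / 32 = 4 lanes
AVL=7 > VLMAX=4, so vl = 4

vl = 4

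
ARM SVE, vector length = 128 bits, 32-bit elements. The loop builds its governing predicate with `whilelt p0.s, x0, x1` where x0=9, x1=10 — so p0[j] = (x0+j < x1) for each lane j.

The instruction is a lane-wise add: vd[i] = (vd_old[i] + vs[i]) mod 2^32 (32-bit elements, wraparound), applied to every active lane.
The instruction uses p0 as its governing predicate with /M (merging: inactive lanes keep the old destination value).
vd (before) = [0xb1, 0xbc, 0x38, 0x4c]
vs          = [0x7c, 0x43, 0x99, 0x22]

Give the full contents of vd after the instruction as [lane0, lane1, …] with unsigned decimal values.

128-bit reg / 32-bit elem → 4 lanes
p0[j] = (9+j < 10); true for j=0..0 → 1 lanes set
  i=0: add(0xb1,0x7c) → 301
  i=1: tail/keep → 188
  i=2: tail/keep → 56
  i=3: tail/keep → 76

vd = [301, 188, 56, 76]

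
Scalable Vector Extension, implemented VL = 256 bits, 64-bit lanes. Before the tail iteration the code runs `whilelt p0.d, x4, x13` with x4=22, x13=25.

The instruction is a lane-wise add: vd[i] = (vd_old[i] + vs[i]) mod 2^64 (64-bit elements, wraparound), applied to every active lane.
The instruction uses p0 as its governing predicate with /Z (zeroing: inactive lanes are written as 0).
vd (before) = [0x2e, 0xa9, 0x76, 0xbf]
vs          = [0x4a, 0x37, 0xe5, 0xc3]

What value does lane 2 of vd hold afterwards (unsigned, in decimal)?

register lanes = 256/64 = 4
p0[j] = (22+j < 25); true for j=0..2 → 3 lanes set
[0] add(0x2e,0x4a) = 0x78
[1] add(0xa9,0x37) = 0xe0
[2] add(0x76,0xe5) = 0x15b
[3] tail/zero = 0x00

vd[2] = 347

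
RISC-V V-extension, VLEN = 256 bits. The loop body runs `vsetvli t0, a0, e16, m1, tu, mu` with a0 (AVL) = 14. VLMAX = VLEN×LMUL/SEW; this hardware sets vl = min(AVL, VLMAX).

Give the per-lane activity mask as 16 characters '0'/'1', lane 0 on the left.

VLMAX = VLEN×LMUL/SEW = 256×1/16 = 16
vl ← min(14, 16) = 14
bits (lane 0 leftmost): 1111111111111100

predicate = 1111111111111100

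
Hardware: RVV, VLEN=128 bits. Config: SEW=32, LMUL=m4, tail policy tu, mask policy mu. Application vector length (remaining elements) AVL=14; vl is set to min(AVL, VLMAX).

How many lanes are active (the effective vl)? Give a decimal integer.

lanes per group: 128·4/32 = 16
vl ← min(14, 16) = 14

vl = 14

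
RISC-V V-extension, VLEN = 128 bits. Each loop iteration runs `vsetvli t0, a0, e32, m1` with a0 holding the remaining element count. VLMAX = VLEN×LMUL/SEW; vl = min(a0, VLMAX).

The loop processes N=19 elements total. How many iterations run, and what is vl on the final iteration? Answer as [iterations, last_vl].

lanes per group: 128·1/32 = 4
19 elements at 4/iter → 5 passes, remainder 3 on the last

[iterations, last_vl] = [5, 3]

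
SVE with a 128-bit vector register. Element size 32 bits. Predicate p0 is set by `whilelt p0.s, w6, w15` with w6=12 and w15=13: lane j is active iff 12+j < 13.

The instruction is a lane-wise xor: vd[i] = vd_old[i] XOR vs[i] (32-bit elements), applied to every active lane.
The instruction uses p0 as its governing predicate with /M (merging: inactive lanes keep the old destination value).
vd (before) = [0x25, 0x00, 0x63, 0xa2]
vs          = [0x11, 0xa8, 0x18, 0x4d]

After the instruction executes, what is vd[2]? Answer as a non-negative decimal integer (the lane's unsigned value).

vd[2] = 99

lane count: 128 div 32 = 4
active while 12+j < 13, i.e. j ∈ [0,1) capped at 4 ⇒ 1
  i=0: xor(0x25,0x11) → 52
  i=1: tail/keep → 0
  i=2: tail/keep → 99
  i=3: tail/keep → 162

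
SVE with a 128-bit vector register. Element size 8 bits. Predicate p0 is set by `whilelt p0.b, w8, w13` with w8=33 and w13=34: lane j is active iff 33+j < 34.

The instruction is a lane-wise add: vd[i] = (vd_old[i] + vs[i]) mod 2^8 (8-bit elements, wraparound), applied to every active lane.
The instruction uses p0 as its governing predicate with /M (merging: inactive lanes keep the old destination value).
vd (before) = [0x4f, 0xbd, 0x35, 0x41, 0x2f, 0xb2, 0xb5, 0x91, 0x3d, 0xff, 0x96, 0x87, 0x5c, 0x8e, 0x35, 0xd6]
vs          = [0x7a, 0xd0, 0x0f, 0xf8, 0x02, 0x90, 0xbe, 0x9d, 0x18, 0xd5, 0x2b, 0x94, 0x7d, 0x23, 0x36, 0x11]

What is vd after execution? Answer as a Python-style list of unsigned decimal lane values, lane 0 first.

128-bit reg / 8-bit elem → 16 lanes
active while 33+j < 34, i.e. j ∈ [0,1) capped at 16 ⇒ 1
  i=0: add(0x4f,0x7a) → 201
  i=1: tail/keep → 189
  i=2: tail/keep → 53
  i=3: tail/keep → 65
  i=4: tail/keep → 47
  i=5: tail/keep → 178
  i=6: tail/keep → 181
  i=7: tail/keep → 145
  i=8: tail/keep → 61
  i=9: tail/keep → 255
  i=10: tail/keep → 150
  i=11: tail/keep → 135
  i=12: tail/keep → 92
  i=13: tail/keep → 142
  i=14: tail/keep → 53
  i=15: tail/keep → 214

vd = [201, 189, 53, 65, 47, 178, 181, 145, 61, 255, 150, 135, 92, 142, 53, 214]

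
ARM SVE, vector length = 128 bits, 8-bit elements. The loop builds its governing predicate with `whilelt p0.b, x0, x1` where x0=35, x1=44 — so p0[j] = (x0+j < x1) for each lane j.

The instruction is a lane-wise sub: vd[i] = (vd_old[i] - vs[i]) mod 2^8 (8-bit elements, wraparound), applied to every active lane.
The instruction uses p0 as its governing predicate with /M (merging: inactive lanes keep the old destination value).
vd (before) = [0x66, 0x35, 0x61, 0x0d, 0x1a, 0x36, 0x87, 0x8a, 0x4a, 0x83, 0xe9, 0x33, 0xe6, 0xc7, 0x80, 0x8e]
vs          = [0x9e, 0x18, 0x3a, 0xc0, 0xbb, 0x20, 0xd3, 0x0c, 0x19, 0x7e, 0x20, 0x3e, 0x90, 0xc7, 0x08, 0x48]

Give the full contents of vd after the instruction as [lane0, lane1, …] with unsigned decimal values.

128-bit reg / 8-bit elem → 16 lanes
active while 35+j < 44, i.e. j ∈ [0,9) capped at 16 ⇒ 9
vd[0] sub(0x66,0x9e) -> 0xc8
vd[1] sub(0x35,0x18) -> 0x1d
vd[2] sub(0x61,0x3a) -> 0x27
vd[3] sub(0x0d,0xc0) -> 0x4d
vd[4] sub(0x1a,0xbb) -> 0x5f
vd[5] sub(0x36,0x20) -> 0x16
vd[6] sub(0x87,0xd3) -> 0xb4
vd[7] sub(0x8a,0x0c) -> 0x7e
vd[8] sub(0x4a,0x19) -> 0x31
vd[9] tail/keep -> 0x83
vd[10] tail/keep -> 0xe9
vd[11] tail/keep -> 0x33
vd[12] tail/keep -> 0xe6
vd[13] tail/keep -> 0xc7
vd[14] tail/keep -> 0x80
vd[15] tail/keep -> 0x8e

vd = [200, 29, 39, 77, 95, 22, 180, 126, 49, 131, 233, 51, 230, 199, 128, 142]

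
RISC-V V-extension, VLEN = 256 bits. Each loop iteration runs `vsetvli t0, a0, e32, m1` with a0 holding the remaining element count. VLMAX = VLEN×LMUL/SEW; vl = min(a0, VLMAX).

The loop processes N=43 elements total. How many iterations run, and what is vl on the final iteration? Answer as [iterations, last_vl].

[iterations, last_vl] = [6, 3]

lanes per group: 256·1/32 = 8
iterations = ceil(43/8) = 6; final-pass vl = 3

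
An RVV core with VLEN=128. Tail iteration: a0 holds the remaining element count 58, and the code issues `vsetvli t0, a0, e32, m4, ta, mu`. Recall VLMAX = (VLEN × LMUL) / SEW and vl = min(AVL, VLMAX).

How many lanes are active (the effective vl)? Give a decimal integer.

VLMAX = VLEN×LMUL/SEW = 128×4/32 = 16
vl = min(AVL, VLMAX) = min(58, 16) = 16

vl = 16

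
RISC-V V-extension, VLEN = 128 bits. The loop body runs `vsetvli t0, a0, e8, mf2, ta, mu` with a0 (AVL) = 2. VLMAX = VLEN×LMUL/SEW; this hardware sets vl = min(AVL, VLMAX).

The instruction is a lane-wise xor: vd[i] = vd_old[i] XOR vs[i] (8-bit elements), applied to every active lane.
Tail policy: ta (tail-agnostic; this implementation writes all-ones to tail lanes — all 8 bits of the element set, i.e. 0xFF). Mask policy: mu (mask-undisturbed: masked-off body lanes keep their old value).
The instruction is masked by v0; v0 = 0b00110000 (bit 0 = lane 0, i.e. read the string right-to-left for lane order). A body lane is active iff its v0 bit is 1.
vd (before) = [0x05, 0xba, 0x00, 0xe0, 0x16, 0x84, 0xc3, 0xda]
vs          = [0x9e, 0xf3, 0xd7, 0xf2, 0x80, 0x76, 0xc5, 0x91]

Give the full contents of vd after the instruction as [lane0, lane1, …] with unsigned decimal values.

vd = [5, 186, 255, 255, 255, 255, 255, 255]

VLMAX = (128 × 1/2) / 8 = 8 lanes
AVL=2 ≤ VLMAX=8, so vl = 2
vd[0] mask-off/keep -> 0x05
vd[1] mask-off/keep -> 0xba
vd[2] tail/ones -> 0xff
vd[3] tail/ones -> 0xff
vd[4] tail/ones -> 0xff
vd[5] tail/ones -> 0xff
vd[6] tail/ones -> 0xff
vd[7] tail/ones -> 0xff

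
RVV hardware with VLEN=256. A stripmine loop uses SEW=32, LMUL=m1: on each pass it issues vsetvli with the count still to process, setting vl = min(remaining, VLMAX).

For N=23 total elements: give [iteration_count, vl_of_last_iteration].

[iterations, last_vl] = [3, 7]

VLMAX = VLEN×LMUL/SEW = 256×1/32 = 8
iterations = ceil(23/8) = 3; final-pass vl = 7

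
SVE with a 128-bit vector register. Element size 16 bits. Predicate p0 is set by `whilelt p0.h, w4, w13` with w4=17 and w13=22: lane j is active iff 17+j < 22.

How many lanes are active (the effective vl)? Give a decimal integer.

register lanes = 128/16 = 8
p0[j] = (17+j < 22); true for j=0..4 → 5 lanes set

vl = 5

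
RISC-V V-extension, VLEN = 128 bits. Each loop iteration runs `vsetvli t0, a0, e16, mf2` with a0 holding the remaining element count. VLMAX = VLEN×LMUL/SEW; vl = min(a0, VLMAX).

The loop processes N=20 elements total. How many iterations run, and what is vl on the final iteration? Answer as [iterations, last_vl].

[iterations, last_vl] = [5, 4]

lanes per group: 128·1/2/16 = 4
20 elements at 4/iter → 5 passes, remainder 4 on the last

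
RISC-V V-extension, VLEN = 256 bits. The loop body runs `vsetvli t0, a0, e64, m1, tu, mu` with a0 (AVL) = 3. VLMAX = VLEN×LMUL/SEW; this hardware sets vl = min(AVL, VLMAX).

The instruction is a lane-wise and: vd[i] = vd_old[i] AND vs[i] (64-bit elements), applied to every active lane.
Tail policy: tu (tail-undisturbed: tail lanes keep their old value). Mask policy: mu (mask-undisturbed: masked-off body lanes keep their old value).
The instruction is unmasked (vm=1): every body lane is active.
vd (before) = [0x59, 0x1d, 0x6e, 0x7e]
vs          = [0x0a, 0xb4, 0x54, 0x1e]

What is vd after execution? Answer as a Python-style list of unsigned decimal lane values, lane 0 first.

VLMAX = (256 × 1) / 64 = 4 lanes
vl ← min(3, 4) = 3
  i=0: and(0x59,0x0a) → 8
  i=1: and(0x1d,0xb4) → 20
  i=2: and(0x6e,0x54) → 68
  i=3: tail/keep → 126

vd = [8, 20, 68, 126]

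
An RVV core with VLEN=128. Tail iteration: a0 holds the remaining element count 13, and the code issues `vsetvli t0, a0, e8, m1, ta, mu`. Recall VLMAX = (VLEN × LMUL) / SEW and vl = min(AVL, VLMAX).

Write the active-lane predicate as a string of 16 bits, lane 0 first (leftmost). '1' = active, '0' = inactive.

lanes per group: 128·1/8 = 16
vl ← min(13, 16) = 13
bits (lane 0 leftmost): 1111111111111000

predicate = 1111111111111000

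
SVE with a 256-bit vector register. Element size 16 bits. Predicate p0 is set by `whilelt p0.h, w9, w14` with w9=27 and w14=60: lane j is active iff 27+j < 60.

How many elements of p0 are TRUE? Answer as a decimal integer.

vl = 16

register lanes = 256/16 = 16
p0[j] = (27+j < 60); true for j=0..15 → 16 lanes set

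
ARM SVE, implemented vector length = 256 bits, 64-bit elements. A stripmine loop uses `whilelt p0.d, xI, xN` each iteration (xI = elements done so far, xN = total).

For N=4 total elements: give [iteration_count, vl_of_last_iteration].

256-bit reg / 64-bit elem → 4 lanes
iterations = ceil(4/4) = 1; final-pass vl = 4

[iterations, last_vl] = [1, 4]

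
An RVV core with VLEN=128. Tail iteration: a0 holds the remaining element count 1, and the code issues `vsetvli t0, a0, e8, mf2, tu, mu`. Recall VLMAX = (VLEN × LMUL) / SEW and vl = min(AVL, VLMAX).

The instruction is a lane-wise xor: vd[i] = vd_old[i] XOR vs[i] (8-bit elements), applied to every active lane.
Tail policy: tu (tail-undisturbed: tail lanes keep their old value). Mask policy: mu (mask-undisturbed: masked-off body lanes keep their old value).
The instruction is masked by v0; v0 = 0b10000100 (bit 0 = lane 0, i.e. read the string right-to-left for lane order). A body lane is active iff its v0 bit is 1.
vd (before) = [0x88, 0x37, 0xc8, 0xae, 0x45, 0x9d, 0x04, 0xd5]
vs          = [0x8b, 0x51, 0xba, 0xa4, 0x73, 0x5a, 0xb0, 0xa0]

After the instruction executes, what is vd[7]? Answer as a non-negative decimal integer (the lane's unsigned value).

VLMAX = VLEN×LMUL/SEW = 128×1/2/8 = 8
vl = min(AVL, VLMAX) = min(1, 8) = 1
  i=0: mask-off/keep → 136
  i=1: tail/keep → 55
  i=2: tail/keep → 200
  i=3: tail/keep → 174
  i=4: tail/keep → 69
  i=5: tail/keep → 157
  i=6: tail/keep → 4
  i=7: tail/keep → 213

vd[7] = 213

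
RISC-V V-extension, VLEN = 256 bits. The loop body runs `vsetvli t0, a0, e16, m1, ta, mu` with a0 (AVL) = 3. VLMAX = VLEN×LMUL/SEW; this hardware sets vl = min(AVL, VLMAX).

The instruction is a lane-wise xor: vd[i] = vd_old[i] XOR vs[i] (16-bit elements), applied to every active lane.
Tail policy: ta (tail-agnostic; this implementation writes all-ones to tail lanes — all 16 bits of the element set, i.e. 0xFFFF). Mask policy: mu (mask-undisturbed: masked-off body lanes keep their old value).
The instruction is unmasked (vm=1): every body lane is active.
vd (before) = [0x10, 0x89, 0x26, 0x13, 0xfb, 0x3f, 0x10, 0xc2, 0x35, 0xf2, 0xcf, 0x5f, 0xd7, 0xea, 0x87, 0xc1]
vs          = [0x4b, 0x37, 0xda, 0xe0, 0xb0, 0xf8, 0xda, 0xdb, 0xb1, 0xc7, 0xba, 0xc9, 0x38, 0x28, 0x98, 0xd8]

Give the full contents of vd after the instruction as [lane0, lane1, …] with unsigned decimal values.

vd = [91, 190, 252, 65535, 65535, 65535, 65535, 65535, 65535, 65535, 65535, 65535, 65535, 65535, 65535, 65535]

VLMAX = VLEN×LMUL/SEW = 256×1/16 = 16
AVL=3 ≤ VLMAX=16, so vl = 3
  i=0: xor(0x10,0x4b) → 91
  i=1: xor(0x89,0x37) → 190
  i=2: xor(0x26,0xda) → 252
  i=3: tail/ones → 65535
  i=4: tail/ones → 65535
  i=5: tail/ones → 65535
  i=6: tail/ones → 65535
  i=7: tail/ones → 65535
  i=8: tail/ones → 65535
  i=9: tail/ones → 65535
  i=10: tail/ones → 65535
  i=11: tail/ones → 65535
  i=12: tail/ones → 65535
  i=13: tail/ones → 65535
  i=14: tail/ones → 65535
  i=15: tail/ones → 65535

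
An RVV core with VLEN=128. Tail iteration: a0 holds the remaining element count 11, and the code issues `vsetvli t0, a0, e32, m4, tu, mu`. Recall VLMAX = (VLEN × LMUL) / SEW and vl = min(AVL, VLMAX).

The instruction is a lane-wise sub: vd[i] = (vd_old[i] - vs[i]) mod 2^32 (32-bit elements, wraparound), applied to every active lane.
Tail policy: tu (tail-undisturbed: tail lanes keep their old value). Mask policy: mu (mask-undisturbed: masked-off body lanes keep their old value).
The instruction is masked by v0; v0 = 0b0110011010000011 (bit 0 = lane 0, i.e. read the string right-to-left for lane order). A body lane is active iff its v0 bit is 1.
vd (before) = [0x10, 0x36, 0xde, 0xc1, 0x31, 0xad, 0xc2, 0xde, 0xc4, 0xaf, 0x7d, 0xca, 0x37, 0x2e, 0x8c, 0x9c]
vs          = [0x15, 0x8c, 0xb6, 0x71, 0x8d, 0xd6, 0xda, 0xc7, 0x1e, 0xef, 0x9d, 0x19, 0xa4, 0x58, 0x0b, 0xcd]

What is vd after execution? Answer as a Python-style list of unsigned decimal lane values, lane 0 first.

vd = [4294967291, 4294967210, 222, 193, 49, 173, 194, 23, 196, 4294967232, 4294967264, 202, 55, 46, 140, 156]

VLMAX = VLEN×LMUL/SEW = 128×4/32 = 16
vl = min(AVL, VLMAX) = min(11, 16) = 11
  i=0: sub(0x10,0x15) → 4294967291
  i=1: sub(0x36,0x8c) → 4294967210
  i=2: mask-off/keep → 222
  i=3: mask-off/keep → 193
  i=4: mask-off/keep → 49
  i=5: mask-off/keep → 173
  i=6: mask-off/keep → 194
  i=7: sub(0xde,0xc7) → 23
  i=8: mask-off/keep → 196
  i=9: sub(0xaf,0xef) → 4294967232
  i=10: sub(0x7d,0x9d) → 4294967264
  i=11: tail/keep → 202
  i=12: tail/keep → 55
  i=13: tail/keep → 46
  i=14: tail/keep → 140
  i=15: tail/keep → 156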